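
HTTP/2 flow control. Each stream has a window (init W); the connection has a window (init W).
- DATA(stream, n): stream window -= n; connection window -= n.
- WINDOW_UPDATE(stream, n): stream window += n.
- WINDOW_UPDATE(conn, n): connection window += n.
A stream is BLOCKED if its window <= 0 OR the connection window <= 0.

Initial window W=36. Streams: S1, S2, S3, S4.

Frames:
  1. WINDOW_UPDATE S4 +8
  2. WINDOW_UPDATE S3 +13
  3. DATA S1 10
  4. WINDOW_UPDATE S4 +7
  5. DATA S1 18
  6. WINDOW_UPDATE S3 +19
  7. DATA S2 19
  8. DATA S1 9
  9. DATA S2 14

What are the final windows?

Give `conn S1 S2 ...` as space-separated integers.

Answer: -34 -1 3 68 51

Derivation:
Op 1: conn=36 S1=36 S2=36 S3=36 S4=44 blocked=[]
Op 2: conn=36 S1=36 S2=36 S3=49 S4=44 blocked=[]
Op 3: conn=26 S1=26 S2=36 S3=49 S4=44 blocked=[]
Op 4: conn=26 S1=26 S2=36 S3=49 S4=51 blocked=[]
Op 5: conn=8 S1=8 S2=36 S3=49 S4=51 blocked=[]
Op 6: conn=8 S1=8 S2=36 S3=68 S4=51 blocked=[]
Op 7: conn=-11 S1=8 S2=17 S3=68 S4=51 blocked=[1, 2, 3, 4]
Op 8: conn=-20 S1=-1 S2=17 S3=68 S4=51 blocked=[1, 2, 3, 4]
Op 9: conn=-34 S1=-1 S2=3 S3=68 S4=51 blocked=[1, 2, 3, 4]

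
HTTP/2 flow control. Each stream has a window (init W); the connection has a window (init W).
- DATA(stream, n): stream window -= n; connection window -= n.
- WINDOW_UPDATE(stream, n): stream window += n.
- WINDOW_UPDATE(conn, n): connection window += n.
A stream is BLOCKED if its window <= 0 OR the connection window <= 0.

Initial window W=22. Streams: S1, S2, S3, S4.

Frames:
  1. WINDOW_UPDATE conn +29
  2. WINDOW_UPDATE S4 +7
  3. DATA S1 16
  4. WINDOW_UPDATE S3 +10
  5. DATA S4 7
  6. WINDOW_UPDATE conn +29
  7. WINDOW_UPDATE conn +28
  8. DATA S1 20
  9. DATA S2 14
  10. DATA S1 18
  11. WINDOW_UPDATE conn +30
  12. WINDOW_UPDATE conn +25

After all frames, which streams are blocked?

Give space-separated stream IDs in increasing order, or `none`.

Op 1: conn=51 S1=22 S2=22 S3=22 S4=22 blocked=[]
Op 2: conn=51 S1=22 S2=22 S3=22 S4=29 blocked=[]
Op 3: conn=35 S1=6 S2=22 S3=22 S4=29 blocked=[]
Op 4: conn=35 S1=6 S2=22 S3=32 S4=29 blocked=[]
Op 5: conn=28 S1=6 S2=22 S3=32 S4=22 blocked=[]
Op 6: conn=57 S1=6 S2=22 S3=32 S4=22 blocked=[]
Op 7: conn=85 S1=6 S2=22 S3=32 S4=22 blocked=[]
Op 8: conn=65 S1=-14 S2=22 S3=32 S4=22 blocked=[1]
Op 9: conn=51 S1=-14 S2=8 S3=32 S4=22 blocked=[1]
Op 10: conn=33 S1=-32 S2=8 S3=32 S4=22 blocked=[1]
Op 11: conn=63 S1=-32 S2=8 S3=32 S4=22 blocked=[1]
Op 12: conn=88 S1=-32 S2=8 S3=32 S4=22 blocked=[1]

Answer: S1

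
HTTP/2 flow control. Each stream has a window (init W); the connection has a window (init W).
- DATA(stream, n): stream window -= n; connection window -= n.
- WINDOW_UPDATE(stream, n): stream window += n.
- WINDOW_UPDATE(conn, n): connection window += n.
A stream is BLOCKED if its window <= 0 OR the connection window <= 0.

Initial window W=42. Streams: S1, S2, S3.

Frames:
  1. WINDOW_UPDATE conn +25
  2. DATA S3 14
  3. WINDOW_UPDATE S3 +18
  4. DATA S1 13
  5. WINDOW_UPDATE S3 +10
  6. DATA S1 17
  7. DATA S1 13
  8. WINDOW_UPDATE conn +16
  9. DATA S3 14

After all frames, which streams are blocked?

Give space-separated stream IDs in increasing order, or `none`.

Answer: S1

Derivation:
Op 1: conn=67 S1=42 S2=42 S3=42 blocked=[]
Op 2: conn=53 S1=42 S2=42 S3=28 blocked=[]
Op 3: conn=53 S1=42 S2=42 S3=46 blocked=[]
Op 4: conn=40 S1=29 S2=42 S3=46 blocked=[]
Op 5: conn=40 S1=29 S2=42 S3=56 blocked=[]
Op 6: conn=23 S1=12 S2=42 S3=56 blocked=[]
Op 7: conn=10 S1=-1 S2=42 S3=56 blocked=[1]
Op 8: conn=26 S1=-1 S2=42 S3=56 blocked=[1]
Op 9: conn=12 S1=-1 S2=42 S3=42 blocked=[1]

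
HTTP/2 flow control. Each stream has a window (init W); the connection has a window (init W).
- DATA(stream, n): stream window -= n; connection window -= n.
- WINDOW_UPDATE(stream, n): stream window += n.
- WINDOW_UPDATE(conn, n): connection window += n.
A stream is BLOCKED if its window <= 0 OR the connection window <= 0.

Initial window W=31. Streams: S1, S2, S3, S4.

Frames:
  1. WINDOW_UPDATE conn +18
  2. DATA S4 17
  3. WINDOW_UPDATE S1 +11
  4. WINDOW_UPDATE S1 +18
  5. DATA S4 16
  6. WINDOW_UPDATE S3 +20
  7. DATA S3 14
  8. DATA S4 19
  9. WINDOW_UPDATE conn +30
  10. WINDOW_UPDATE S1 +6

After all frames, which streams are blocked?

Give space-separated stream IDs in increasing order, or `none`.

Answer: S4

Derivation:
Op 1: conn=49 S1=31 S2=31 S3=31 S4=31 blocked=[]
Op 2: conn=32 S1=31 S2=31 S3=31 S4=14 blocked=[]
Op 3: conn=32 S1=42 S2=31 S3=31 S4=14 blocked=[]
Op 4: conn=32 S1=60 S2=31 S3=31 S4=14 blocked=[]
Op 5: conn=16 S1=60 S2=31 S3=31 S4=-2 blocked=[4]
Op 6: conn=16 S1=60 S2=31 S3=51 S4=-2 blocked=[4]
Op 7: conn=2 S1=60 S2=31 S3=37 S4=-2 blocked=[4]
Op 8: conn=-17 S1=60 S2=31 S3=37 S4=-21 blocked=[1, 2, 3, 4]
Op 9: conn=13 S1=60 S2=31 S3=37 S4=-21 blocked=[4]
Op 10: conn=13 S1=66 S2=31 S3=37 S4=-21 blocked=[4]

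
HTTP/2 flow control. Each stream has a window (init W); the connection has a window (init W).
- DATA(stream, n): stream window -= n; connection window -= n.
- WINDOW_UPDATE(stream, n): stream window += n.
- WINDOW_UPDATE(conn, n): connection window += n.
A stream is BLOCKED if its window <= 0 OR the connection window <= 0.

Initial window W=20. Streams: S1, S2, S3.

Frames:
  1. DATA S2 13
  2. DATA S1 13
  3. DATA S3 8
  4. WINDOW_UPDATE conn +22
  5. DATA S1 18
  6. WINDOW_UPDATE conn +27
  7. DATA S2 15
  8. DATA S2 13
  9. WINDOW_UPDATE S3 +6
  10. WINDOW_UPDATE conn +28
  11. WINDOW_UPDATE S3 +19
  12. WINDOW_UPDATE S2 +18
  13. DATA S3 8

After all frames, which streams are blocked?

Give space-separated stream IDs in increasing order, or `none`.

Op 1: conn=7 S1=20 S2=7 S3=20 blocked=[]
Op 2: conn=-6 S1=7 S2=7 S3=20 blocked=[1, 2, 3]
Op 3: conn=-14 S1=7 S2=7 S3=12 blocked=[1, 2, 3]
Op 4: conn=8 S1=7 S2=7 S3=12 blocked=[]
Op 5: conn=-10 S1=-11 S2=7 S3=12 blocked=[1, 2, 3]
Op 6: conn=17 S1=-11 S2=7 S3=12 blocked=[1]
Op 7: conn=2 S1=-11 S2=-8 S3=12 blocked=[1, 2]
Op 8: conn=-11 S1=-11 S2=-21 S3=12 blocked=[1, 2, 3]
Op 9: conn=-11 S1=-11 S2=-21 S3=18 blocked=[1, 2, 3]
Op 10: conn=17 S1=-11 S2=-21 S3=18 blocked=[1, 2]
Op 11: conn=17 S1=-11 S2=-21 S3=37 blocked=[1, 2]
Op 12: conn=17 S1=-11 S2=-3 S3=37 blocked=[1, 2]
Op 13: conn=9 S1=-11 S2=-3 S3=29 blocked=[1, 2]

Answer: S1 S2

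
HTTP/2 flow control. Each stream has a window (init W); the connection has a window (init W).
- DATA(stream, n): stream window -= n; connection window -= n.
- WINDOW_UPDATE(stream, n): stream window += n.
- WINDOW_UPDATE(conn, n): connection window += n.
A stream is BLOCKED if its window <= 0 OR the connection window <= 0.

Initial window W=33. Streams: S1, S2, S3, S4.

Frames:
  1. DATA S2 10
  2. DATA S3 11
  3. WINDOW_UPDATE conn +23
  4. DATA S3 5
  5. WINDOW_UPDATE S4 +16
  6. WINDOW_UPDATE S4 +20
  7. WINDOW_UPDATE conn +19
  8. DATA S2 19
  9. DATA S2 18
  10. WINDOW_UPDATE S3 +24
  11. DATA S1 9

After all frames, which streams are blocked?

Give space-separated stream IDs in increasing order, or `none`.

Op 1: conn=23 S1=33 S2=23 S3=33 S4=33 blocked=[]
Op 2: conn=12 S1=33 S2=23 S3=22 S4=33 blocked=[]
Op 3: conn=35 S1=33 S2=23 S3=22 S4=33 blocked=[]
Op 4: conn=30 S1=33 S2=23 S3=17 S4=33 blocked=[]
Op 5: conn=30 S1=33 S2=23 S3=17 S4=49 blocked=[]
Op 6: conn=30 S1=33 S2=23 S3=17 S4=69 blocked=[]
Op 7: conn=49 S1=33 S2=23 S3=17 S4=69 blocked=[]
Op 8: conn=30 S1=33 S2=4 S3=17 S4=69 blocked=[]
Op 9: conn=12 S1=33 S2=-14 S3=17 S4=69 blocked=[2]
Op 10: conn=12 S1=33 S2=-14 S3=41 S4=69 blocked=[2]
Op 11: conn=3 S1=24 S2=-14 S3=41 S4=69 blocked=[2]

Answer: S2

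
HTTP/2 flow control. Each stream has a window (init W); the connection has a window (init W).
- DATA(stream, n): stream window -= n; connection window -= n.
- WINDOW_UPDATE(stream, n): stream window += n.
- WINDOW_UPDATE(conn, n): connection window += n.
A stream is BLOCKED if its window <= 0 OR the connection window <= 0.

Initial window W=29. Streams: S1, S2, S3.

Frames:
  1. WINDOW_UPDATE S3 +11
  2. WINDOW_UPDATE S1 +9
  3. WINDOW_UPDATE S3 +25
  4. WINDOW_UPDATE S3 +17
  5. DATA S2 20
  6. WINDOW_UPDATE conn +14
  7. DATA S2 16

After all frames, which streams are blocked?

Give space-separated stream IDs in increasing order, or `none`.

Answer: S2

Derivation:
Op 1: conn=29 S1=29 S2=29 S3=40 blocked=[]
Op 2: conn=29 S1=38 S2=29 S3=40 blocked=[]
Op 3: conn=29 S1=38 S2=29 S3=65 blocked=[]
Op 4: conn=29 S1=38 S2=29 S3=82 blocked=[]
Op 5: conn=9 S1=38 S2=9 S3=82 blocked=[]
Op 6: conn=23 S1=38 S2=9 S3=82 blocked=[]
Op 7: conn=7 S1=38 S2=-7 S3=82 blocked=[2]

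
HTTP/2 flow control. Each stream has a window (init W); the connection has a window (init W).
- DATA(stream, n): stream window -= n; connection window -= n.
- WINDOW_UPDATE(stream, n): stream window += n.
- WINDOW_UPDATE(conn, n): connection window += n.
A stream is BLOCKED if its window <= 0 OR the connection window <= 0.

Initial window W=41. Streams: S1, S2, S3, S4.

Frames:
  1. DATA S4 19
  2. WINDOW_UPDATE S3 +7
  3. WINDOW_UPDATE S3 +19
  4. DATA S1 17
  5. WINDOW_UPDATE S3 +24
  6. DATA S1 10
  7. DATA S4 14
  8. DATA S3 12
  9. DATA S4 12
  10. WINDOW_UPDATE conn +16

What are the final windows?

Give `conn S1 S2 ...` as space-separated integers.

Op 1: conn=22 S1=41 S2=41 S3=41 S4=22 blocked=[]
Op 2: conn=22 S1=41 S2=41 S3=48 S4=22 blocked=[]
Op 3: conn=22 S1=41 S2=41 S3=67 S4=22 blocked=[]
Op 4: conn=5 S1=24 S2=41 S3=67 S4=22 blocked=[]
Op 5: conn=5 S1=24 S2=41 S3=91 S4=22 blocked=[]
Op 6: conn=-5 S1=14 S2=41 S3=91 S4=22 blocked=[1, 2, 3, 4]
Op 7: conn=-19 S1=14 S2=41 S3=91 S4=8 blocked=[1, 2, 3, 4]
Op 8: conn=-31 S1=14 S2=41 S3=79 S4=8 blocked=[1, 2, 3, 4]
Op 9: conn=-43 S1=14 S2=41 S3=79 S4=-4 blocked=[1, 2, 3, 4]
Op 10: conn=-27 S1=14 S2=41 S3=79 S4=-4 blocked=[1, 2, 3, 4]

Answer: -27 14 41 79 -4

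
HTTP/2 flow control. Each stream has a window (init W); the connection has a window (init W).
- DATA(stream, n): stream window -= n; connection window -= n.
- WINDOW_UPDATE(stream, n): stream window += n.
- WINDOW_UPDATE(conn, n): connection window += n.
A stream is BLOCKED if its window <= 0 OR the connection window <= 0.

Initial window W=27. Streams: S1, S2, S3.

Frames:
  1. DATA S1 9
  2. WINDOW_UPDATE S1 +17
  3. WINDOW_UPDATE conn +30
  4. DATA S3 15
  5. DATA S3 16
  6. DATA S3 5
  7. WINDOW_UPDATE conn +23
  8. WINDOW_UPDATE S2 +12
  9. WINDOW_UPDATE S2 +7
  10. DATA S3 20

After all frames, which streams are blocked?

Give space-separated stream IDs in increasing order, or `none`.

Op 1: conn=18 S1=18 S2=27 S3=27 blocked=[]
Op 2: conn=18 S1=35 S2=27 S3=27 blocked=[]
Op 3: conn=48 S1=35 S2=27 S3=27 blocked=[]
Op 4: conn=33 S1=35 S2=27 S3=12 blocked=[]
Op 5: conn=17 S1=35 S2=27 S3=-4 blocked=[3]
Op 6: conn=12 S1=35 S2=27 S3=-9 blocked=[3]
Op 7: conn=35 S1=35 S2=27 S3=-9 blocked=[3]
Op 8: conn=35 S1=35 S2=39 S3=-9 blocked=[3]
Op 9: conn=35 S1=35 S2=46 S3=-9 blocked=[3]
Op 10: conn=15 S1=35 S2=46 S3=-29 blocked=[3]

Answer: S3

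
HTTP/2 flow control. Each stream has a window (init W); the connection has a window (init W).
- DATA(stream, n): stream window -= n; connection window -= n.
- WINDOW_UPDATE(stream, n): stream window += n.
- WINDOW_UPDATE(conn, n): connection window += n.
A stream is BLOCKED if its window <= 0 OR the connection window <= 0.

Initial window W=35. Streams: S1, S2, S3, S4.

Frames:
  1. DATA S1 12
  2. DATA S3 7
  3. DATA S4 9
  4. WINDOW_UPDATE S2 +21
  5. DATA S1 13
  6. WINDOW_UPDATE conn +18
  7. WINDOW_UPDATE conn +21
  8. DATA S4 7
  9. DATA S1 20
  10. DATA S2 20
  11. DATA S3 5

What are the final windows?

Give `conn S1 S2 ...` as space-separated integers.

Answer: -19 -10 36 23 19

Derivation:
Op 1: conn=23 S1=23 S2=35 S3=35 S4=35 blocked=[]
Op 2: conn=16 S1=23 S2=35 S3=28 S4=35 blocked=[]
Op 3: conn=7 S1=23 S2=35 S3=28 S4=26 blocked=[]
Op 4: conn=7 S1=23 S2=56 S3=28 S4=26 blocked=[]
Op 5: conn=-6 S1=10 S2=56 S3=28 S4=26 blocked=[1, 2, 3, 4]
Op 6: conn=12 S1=10 S2=56 S3=28 S4=26 blocked=[]
Op 7: conn=33 S1=10 S2=56 S3=28 S4=26 blocked=[]
Op 8: conn=26 S1=10 S2=56 S3=28 S4=19 blocked=[]
Op 9: conn=6 S1=-10 S2=56 S3=28 S4=19 blocked=[1]
Op 10: conn=-14 S1=-10 S2=36 S3=28 S4=19 blocked=[1, 2, 3, 4]
Op 11: conn=-19 S1=-10 S2=36 S3=23 S4=19 blocked=[1, 2, 3, 4]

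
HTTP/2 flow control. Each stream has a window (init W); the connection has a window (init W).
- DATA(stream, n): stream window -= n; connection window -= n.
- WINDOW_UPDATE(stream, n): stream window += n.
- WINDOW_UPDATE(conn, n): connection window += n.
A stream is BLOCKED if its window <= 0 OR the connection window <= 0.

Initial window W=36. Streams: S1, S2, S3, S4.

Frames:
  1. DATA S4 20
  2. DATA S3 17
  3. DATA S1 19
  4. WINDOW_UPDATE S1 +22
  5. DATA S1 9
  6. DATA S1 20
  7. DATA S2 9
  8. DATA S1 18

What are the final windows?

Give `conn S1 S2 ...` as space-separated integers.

Op 1: conn=16 S1=36 S2=36 S3=36 S4=16 blocked=[]
Op 2: conn=-1 S1=36 S2=36 S3=19 S4=16 blocked=[1, 2, 3, 4]
Op 3: conn=-20 S1=17 S2=36 S3=19 S4=16 blocked=[1, 2, 3, 4]
Op 4: conn=-20 S1=39 S2=36 S3=19 S4=16 blocked=[1, 2, 3, 4]
Op 5: conn=-29 S1=30 S2=36 S3=19 S4=16 blocked=[1, 2, 3, 4]
Op 6: conn=-49 S1=10 S2=36 S3=19 S4=16 blocked=[1, 2, 3, 4]
Op 7: conn=-58 S1=10 S2=27 S3=19 S4=16 blocked=[1, 2, 3, 4]
Op 8: conn=-76 S1=-8 S2=27 S3=19 S4=16 blocked=[1, 2, 3, 4]

Answer: -76 -8 27 19 16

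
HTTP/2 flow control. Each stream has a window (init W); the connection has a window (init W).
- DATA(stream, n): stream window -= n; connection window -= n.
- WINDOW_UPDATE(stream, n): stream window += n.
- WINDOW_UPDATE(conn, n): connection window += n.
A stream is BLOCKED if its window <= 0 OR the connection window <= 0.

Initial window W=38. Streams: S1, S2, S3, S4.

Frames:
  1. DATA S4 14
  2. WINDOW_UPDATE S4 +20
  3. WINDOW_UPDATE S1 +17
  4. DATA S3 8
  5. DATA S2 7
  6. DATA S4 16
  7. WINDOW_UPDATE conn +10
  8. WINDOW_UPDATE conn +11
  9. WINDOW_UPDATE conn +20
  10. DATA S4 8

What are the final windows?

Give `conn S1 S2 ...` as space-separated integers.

Op 1: conn=24 S1=38 S2=38 S3=38 S4=24 blocked=[]
Op 2: conn=24 S1=38 S2=38 S3=38 S4=44 blocked=[]
Op 3: conn=24 S1=55 S2=38 S3=38 S4=44 blocked=[]
Op 4: conn=16 S1=55 S2=38 S3=30 S4=44 blocked=[]
Op 5: conn=9 S1=55 S2=31 S3=30 S4=44 blocked=[]
Op 6: conn=-7 S1=55 S2=31 S3=30 S4=28 blocked=[1, 2, 3, 4]
Op 7: conn=3 S1=55 S2=31 S3=30 S4=28 blocked=[]
Op 8: conn=14 S1=55 S2=31 S3=30 S4=28 blocked=[]
Op 9: conn=34 S1=55 S2=31 S3=30 S4=28 blocked=[]
Op 10: conn=26 S1=55 S2=31 S3=30 S4=20 blocked=[]

Answer: 26 55 31 30 20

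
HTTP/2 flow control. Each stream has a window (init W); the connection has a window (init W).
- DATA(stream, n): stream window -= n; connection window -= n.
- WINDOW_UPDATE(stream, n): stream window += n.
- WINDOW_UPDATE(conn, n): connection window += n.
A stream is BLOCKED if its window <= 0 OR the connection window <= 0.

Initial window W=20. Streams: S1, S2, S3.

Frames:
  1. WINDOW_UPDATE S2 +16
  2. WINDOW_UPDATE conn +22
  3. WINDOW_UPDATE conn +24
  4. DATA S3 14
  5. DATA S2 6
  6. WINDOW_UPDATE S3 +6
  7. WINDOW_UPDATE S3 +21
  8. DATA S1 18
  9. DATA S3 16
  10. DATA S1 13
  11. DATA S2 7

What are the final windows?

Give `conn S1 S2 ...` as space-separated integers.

Op 1: conn=20 S1=20 S2=36 S3=20 blocked=[]
Op 2: conn=42 S1=20 S2=36 S3=20 blocked=[]
Op 3: conn=66 S1=20 S2=36 S3=20 blocked=[]
Op 4: conn=52 S1=20 S2=36 S3=6 blocked=[]
Op 5: conn=46 S1=20 S2=30 S3=6 blocked=[]
Op 6: conn=46 S1=20 S2=30 S3=12 blocked=[]
Op 7: conn=46 S1=20 S2=30 S3=33 blocked=[]
Op 8: conn=28 S1=2 S2=30 S3=33 blocked=[]
Op 9: conn=12 S1=2 S2=30 S3=17 blocked=[]
Op 10: conn=-1 S1=-11 S2=30 S3=17 blocked=[1, 2, 3]
Op 11: conn=-8 S1=-11 S2=23 S3=17 blocked=[1, 2, 3]

Answer: -8 -11 23 17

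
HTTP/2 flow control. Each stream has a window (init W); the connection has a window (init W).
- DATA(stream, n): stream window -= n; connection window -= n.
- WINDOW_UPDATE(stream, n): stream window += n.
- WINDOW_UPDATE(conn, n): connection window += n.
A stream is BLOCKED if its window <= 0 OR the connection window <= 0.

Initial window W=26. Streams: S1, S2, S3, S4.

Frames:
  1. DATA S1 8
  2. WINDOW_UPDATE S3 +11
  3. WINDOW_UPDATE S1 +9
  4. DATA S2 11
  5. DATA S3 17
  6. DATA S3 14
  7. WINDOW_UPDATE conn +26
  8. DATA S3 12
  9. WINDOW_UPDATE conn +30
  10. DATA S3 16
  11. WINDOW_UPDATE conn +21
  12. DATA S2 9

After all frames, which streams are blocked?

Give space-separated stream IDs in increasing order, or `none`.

Answer: S3

Derivation:
Op 1: conn=18 S1=18 S2=26 S3=26 S4=26 blocked=[]
Op 2: conn=18 S1=18 S2=26 S3=37 S4=26 blocked=[]
Op 3: conn=18 S1=27 S2=26 S3=37 S4=26 blocked=[]
Op 4: conn=7 S1=27 S2=15 S3=37 S4=26 blocked=[]
Op 5: conn=-10 S1=27 S2=15 S3=20 S4=26 blocked=[1, 2, 3, 4]
Op 6: conn=-24 S1=27 S2=15 S3=6 S4=26 blocked=[1, 2, 3, 4]
Op 7: conn=2 S1=27 S2=15 S3=6 S4=26 blocked=[]
Op 8: conn=-10 S1=27 S2=15 S3=-6 S4=26 blocked=[1, 2, 3, 4]
Op 9: conn=20 S1=27 S2=15 S3=-6 S4=26 blocked=[3]
Op 10: conn=4 S1=27 S2=15 S3=-22 S4=26 blocked=[3]
Op 11: conn=25 S1=27 S2=15 S3=-22 S4=26 blocked=[3]
Op 12: conn=16 S1=27 S2=6 S3=-22 S4=26 blocked=[3]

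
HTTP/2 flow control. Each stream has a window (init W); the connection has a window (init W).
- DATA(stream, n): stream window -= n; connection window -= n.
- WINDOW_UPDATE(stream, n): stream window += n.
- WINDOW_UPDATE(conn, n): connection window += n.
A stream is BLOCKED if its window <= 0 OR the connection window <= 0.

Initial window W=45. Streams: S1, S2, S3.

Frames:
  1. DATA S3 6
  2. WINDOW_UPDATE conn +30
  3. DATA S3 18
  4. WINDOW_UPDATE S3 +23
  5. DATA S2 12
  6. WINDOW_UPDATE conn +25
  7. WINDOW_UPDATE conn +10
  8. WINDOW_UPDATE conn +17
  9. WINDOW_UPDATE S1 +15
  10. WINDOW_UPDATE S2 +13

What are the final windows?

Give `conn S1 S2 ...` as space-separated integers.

Op 1: conn=39 S1=45 S2=45 S3=39 blocked=[]
Op 2: conn=69 S1=45 S2=45 S3=39 blocked=[]
Op 3: conn=51 S1=45 S2=45 S3=21 blocked=[]
Op 4: conn=51 S1=45 S2=45 S3=44 blocked=[]
Op 5: conn=39 S1=45 S2=33 S3=44 blocked=[]
Op 6: conn=64 S1=45 S2=33 S3=44 blocked=[]
Op 7: conn=74 S1=45 S2=33 S3=44 blocked=[]
Op 8: conn=91 S1=45 S2=33 S3=44 blocked=[]
Op 9: conn=91 S1=60 S2=33 S3=44 blocked=[]
Op 10: conn=91 S1=60 S2=46 S3=44 blocked=[]

Answer: 91 60 46 44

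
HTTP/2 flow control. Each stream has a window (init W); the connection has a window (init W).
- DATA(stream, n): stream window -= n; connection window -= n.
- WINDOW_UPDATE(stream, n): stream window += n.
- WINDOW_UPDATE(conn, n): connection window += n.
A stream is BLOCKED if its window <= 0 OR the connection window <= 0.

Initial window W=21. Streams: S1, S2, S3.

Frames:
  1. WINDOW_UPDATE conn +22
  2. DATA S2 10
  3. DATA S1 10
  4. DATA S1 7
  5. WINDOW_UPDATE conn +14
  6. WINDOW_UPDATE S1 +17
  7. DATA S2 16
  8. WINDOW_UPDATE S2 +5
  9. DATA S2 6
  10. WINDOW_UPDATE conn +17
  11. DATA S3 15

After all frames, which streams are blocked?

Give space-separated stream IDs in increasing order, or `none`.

Op 1: conn=43 S1=21 S2=21 S3=21 blocked=[]
Op 2: conn=33 S1=21 S2=11 S3=21 blocked=[]
Op 3: conn=23 S1=11 S2=11 S3=21 blocked=[]
Op 4: conn=16 S1=4 S2=11 S3=21 blocked=[]
Op 5: conn=30 S1=4 S2=11 S3=21 blocked=[]
Op 6: conn=30 S1=21 S2=11 S3=21 blocked=[]
Op 7: conn=14 S1=21 S2=-5 S3=21 blocked=[2]
Op 8: conn=14 S1=21 S2=0 S3=21 blocked=[2]
Op 9: conn=8 S1=21 S2=-6 S3=21 blocked=[2]
Op 10: conn=25 S1=21 S2=-6 S3=21 blocked=[2]
Op 11: conn=10 S1=21 S2=-6 S3=6 blocked=[2]

Answer: S2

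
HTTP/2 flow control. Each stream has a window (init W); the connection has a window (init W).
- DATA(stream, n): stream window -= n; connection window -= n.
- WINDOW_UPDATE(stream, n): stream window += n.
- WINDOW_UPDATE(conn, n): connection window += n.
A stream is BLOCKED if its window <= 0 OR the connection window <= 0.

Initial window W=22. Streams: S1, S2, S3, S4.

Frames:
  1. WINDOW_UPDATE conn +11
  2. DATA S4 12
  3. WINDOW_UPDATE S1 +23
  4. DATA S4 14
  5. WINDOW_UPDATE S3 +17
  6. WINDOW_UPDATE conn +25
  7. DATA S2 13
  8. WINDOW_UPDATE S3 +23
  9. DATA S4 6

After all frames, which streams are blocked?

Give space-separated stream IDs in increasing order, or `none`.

Answer: S4

Derivation:
Op 1: conn=33 S1=22 S2=22 S3=22 S4=22 blocked=[]
Op 2: conn=21 S1=22 S2=22 S3=22 S4=10 blocked=[]
Op 3: conn=21 S1=45 S2=22 S3=22 S4=10 blocked=[]
Op 4: conn=7 S1=45 S2=22 S3=22 S4=-4 blocked=[4]
Op 5: conn=7 S1=45 S2=22 S3=39 S4=-4 blocked=[4]
Op 6: conn=32 S1=45 S2=22 S3=39 S4=-4 blocked=[4]
Op 7: conn=19 S1=45 S2=9 S3=39 S4=-4 blocked=[4]
Op 8: conn=19 S1=45 S2=9 S3=62 S4=-4 blocked=[4]
Op 9: conn=13 S1=45 S2=9 S3=62 S4=-10 blocked=[4]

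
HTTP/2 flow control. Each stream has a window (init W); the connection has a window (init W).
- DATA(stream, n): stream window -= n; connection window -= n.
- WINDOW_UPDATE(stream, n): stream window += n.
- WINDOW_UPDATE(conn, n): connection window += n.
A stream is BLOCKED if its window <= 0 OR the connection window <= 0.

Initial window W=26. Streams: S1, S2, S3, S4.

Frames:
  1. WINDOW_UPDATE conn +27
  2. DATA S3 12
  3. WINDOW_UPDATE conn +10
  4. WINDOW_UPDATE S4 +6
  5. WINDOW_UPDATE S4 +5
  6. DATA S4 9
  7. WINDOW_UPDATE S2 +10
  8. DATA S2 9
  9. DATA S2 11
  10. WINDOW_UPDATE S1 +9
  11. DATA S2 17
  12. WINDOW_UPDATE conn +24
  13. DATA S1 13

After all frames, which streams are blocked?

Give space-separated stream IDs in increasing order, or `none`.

Answer: S2

Derivation:
Op 1: conn=53 S1=26 S2=26 S3=26 S4=26 blocked=[]
Op 2: conn=41 S1=26 S2=26 S3=14 S4=26 blocked=[]
Op 3: conn=51 S1=26 S2=26 S3=14 S4=26 blocked=[]
Op 4: conn=51 S1=26 S2=26 S3=14 S4=32 blocked=[]
Op 5: conn=51 S1=26 S2=26 S3=14 S4=37 blocked=[]
Op 6: conn=42 S1=26 S2=26 S3=14 S4=28 blocked=[]
Op 7: conn=42 S1=26 S2=36 S3=14 S4=28 blocked=[]
Op 8: conn=33 S1=26 S2=27 S3=14 S4=28 blocked=[]
Op 9: conn=22 S1=26 S2=16 S3=14 S4=28 blocked=[]
Op 10: conn=22 S1=35 S2=16 S3=14 S4=28 blocked=[]
Op 11: conn=5 S1=35 S2=-1 S3=14 S4=28 blocked=[2]
Op 12: conn=29 S1=35 S2=-1 S3=14 S4=28 blocked=[2]
Op 13: conn=16 S1=22 S2=-1 S3=14 S4=28 blocked=[2]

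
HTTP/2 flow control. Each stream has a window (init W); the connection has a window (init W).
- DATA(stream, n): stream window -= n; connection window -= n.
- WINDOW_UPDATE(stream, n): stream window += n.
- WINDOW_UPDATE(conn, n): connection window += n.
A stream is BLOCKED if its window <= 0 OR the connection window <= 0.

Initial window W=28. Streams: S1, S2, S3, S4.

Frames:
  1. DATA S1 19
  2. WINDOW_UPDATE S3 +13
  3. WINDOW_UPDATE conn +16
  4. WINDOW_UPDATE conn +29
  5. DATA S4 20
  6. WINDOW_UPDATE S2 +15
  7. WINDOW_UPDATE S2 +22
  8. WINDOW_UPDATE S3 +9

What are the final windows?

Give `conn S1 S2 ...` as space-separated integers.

Op 1: conn=9 S1=9 S2=28 S3=28 S4=28 blocked=[]
Op 2: conn=9 S1=9 S2=28 S3=41 S4=28 blocked=[]
Op 3: conn=25 S1=9 S2=28 S3=41 S4=28 blocked=[]
Op 4: conn=54 S1=9 S2=28 S3=41 S4=28 blocked=[]
Op 5: conn=34 S1=9 S2=28 S3=41 S4=8 blocked=[]
Op 6: conn=34 S1=9 S2=43 S3=41 S4=8 blocked=[]
Op 7: conn=34 S1=9 S2=65 S3=41 S4=8 blocked=[]
Op 8: conn=34 S1=9 S2=65 S3=50 S4=8 blocked=[]

Answer: 34 9 65 50 8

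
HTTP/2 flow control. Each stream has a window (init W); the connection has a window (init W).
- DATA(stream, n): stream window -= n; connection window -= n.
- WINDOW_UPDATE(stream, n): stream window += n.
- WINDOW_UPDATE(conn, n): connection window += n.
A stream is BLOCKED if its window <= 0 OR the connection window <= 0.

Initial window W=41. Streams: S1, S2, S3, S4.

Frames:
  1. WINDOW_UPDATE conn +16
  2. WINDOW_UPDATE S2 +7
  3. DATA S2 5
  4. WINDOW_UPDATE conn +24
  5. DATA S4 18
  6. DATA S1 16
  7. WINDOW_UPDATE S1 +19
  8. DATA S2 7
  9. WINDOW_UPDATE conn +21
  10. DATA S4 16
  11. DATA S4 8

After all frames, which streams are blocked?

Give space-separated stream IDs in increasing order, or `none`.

Answer: S4

Derivation:
Op 1: conn=57 S1=41 S2=41 S3=41 S4=41 blocked=[]
Op 2: conn=57 S1=41 S2=48 S3=41 S4=41 blocked=[]
Op 3: conn=52 S1=41 S2=43 S3=41 S4=41 blocked=[]
Op 4: conn=76 S1=41 S2=43 S3=41 S4=41 blocked=[]
Op 5: conn=58 S1=41 S2=43 S3=41 S4=23 blocked=[]
Op 6: conn=42 S1=25 S2=43 S3=41 S4=23 blocked=[]
Op 7: conn=42 S1=44 S2=43 S3=41 S4=23 blocked=[]
Op 8: conn=35 S1=44 S2=36 S3=41 S4=23 blocked=[]
Op 9: conn=56 S1=44 S2=36 S3=41 S4=23 blocked=[]
Op 10: conn=40 S1=44 S2=36 S3=41 S4=7 blocked=[]
Op 11: conn=32 S1=44 S2=36 S3=41 S4=-1 blocked=[4]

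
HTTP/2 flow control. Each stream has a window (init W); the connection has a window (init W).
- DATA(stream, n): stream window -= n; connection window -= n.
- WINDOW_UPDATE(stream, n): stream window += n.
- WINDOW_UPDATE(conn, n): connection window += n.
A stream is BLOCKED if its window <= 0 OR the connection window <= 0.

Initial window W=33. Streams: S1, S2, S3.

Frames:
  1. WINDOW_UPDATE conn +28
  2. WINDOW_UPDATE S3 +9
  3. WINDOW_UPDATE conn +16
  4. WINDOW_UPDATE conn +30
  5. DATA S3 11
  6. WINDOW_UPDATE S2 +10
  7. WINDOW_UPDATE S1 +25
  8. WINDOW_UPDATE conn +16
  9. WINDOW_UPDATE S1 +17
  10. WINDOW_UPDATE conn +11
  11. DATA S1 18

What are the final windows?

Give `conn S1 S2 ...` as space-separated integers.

Op 1: conn=61 S1=33 S2=33 S3=33 blocked=[]
Op 2: conn=61 S1=33 S2=33 S3=42 blocked=[]
Op 3: conn=77 S1=33 S2=33 S3=42 blocked=[]
Op 4: conn=107 S1=33 S2=33 S3=42 blocked=[]
Op 5: conn=96 S1=33 S2=33 S3=31 blocked=[]
Op 6: conn=96 S1=33 S2=43 S3=31 blocked=[]
Op 7: conn=96 S1=58 S2=43 S3=31 blocked=[]
Op 8: conn=112 S1=58 S2=43 S3=31 blocked=[]
Op 9: conn=112 S1=75 S2=43 S3=31 blocked=[]
Op 10: conn=123 S1=75 S2=43 S3=31 blocked=[]
Op 11: conn=105 S1=57 S2=43 S3=31 blocked=[]

Answer: 105 57 43 31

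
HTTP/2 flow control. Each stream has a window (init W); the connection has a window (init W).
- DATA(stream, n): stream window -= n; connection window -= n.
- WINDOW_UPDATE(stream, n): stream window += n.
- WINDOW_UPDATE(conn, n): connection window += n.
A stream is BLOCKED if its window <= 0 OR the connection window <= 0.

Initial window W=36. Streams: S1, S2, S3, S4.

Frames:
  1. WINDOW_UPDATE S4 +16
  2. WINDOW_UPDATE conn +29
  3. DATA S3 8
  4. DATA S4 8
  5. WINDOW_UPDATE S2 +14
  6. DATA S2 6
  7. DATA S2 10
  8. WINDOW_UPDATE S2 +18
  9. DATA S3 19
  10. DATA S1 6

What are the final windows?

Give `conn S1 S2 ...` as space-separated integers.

Op 1: conn=36 S1=36 S2=36 S3=36 S4=52 blocked=[]
Op 2: conn=65 S1=36 S2=36 S3=36 S4=52 blocked=[]
Op 3: conn=57 S1=36 S2=36 S3=28 S4=52 blocked=[]
Op 4: conn=49 S1=36 S2=36 S3=28 S4=44 blocked=[]
Op 5: conn=49 S1=36 S2=50 S3=28 S4=44 blocked=[]
Op 6: conn=43 S1=36 S2=44 S3=28 S4=44 blocked=[]
Op 7: conn=33 S1=36 S2=34 S3=28 S4=44 blocked=[]
Op 8: conn=33 S1=36 S2=52 S3=28 S4=44 blocked=[]
Op 9: conn=14 S1=36 S2=52 S3=9 S4=44 blocked=[]
Op 10: conn=8 S1=30 S2=52 S3=9 S4=44 blocked=[]

Answer: 8 30 52 9 44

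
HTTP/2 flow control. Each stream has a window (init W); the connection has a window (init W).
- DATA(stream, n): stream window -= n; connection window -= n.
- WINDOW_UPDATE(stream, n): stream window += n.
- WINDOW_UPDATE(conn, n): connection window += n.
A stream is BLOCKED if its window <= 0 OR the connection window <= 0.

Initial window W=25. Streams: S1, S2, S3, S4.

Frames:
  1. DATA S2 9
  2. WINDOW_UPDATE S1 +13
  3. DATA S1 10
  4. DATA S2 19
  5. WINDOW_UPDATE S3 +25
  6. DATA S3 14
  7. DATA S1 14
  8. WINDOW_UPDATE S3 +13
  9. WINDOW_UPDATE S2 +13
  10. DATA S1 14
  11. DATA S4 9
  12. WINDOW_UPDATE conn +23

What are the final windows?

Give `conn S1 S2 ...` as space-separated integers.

Answer: -41 0 10 49 16

Derivation:
Op 1: conn=16 S1=25 S2=16 S3=25 S4=25 blocked=[]
Op 2: conn=16 S1=38 S2=16 S3=25 S4=25 blocked=[]
Op 3: conn=6 S1=28 S2=16 S3=25 S4=25 blocked=[]
Op 4: conn=-13 S1=28 S2=-3 S3=25 S4=25 blocked=[1, 2, 3, 4]
Op 5: conn=-13 S1=28 S2=-3 S3=50 S4=25 blocked=[1, 2, 3, 4]
Op 6: conn=-27 S1=28 S2=-3 S3=36 S4=25 blocked=[1, 2, 3, 4]
Op 7: conn=-41 S1=14 S2=-3 S3=36 S4=25 blocked=[1, 2, 3, 4]
Op 8: conn=-41 S1=14 S2=-3 S3=49 S4=25 blocked=[1, 2, 3, 4]
Op 9: conn=-41 S1=14 S2=10 S3=49 S4=25 blocked=[1, 2, 3, 4]
Op 10: conn=-55 S1=0 S2=10 S3=49 S4=25 blocked=[1, 2, 3, 4]
Op 11: conn=-64 S1=0 S2=10 S3=49 S4=16 blocked=[1, 2, 3, 4]
Op 12: conn=-41 S1=0 S2=10 S3=49 S4=16 blocked=[1, 2, 3, 4]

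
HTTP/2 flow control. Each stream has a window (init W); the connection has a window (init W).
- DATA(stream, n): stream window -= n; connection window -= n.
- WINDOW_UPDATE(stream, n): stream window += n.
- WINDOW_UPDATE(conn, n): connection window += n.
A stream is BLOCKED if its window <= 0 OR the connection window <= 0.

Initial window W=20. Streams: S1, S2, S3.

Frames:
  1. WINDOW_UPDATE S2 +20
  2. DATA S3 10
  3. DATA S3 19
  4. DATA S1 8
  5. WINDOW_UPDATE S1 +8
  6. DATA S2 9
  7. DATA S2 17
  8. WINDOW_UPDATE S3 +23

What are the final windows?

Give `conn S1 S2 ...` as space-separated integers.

Answer: -43 20 14 14

Derivation:
Op 1: conn=20 S1=20 S2=40 S3=20 blocked=[]
Op 2: conn=10 S1=20 S2=40 S3=10 blocked=[]
Op 3: conn=-9 S1=20 S2=40 S3=-9 blocked=[1, 2, 3]
Op 4: conn=-17 S1=12 S2=40 S3=-9 blocked=[1, 2, 3]
Op 5: conn=-17 S1=20 S2=40 S3=-9 blocked=[1, 2, 3]
Op 6: conn=-26 S1=20 S2=31 S3=-9 blocked=[1, 2, 3]
Op 7: conn=-43 S1=20 S2=14 S3=-9 blocked=[1, 2, 3]
Op 8: conn=-43 S1=20 S2=14 S3=14 blocked=[1, 2, 3]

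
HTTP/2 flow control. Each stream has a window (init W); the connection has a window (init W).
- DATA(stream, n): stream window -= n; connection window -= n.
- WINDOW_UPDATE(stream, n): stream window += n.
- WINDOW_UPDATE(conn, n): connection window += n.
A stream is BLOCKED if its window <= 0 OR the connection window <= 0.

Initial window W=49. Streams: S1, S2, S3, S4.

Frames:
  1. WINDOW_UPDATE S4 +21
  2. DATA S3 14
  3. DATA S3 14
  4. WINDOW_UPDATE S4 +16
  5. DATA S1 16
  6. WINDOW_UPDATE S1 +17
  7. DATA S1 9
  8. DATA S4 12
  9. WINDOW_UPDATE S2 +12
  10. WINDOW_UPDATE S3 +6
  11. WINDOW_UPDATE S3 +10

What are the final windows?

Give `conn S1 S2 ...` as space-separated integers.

Op 1: conn=49 S1=49 S2=49 S3=49 S4=70 blocked=[]
Op 2: conn=35 S1=49 S2=49 S3=35 S4=70 blocked=[]
Op 3: conn=21 S1=49 S2=49 S3=21 S4=70 blocked=[]
Op 4: conn=21 S1=49 S2=49 S3=21 S4=86 blocked=[]
Op 5: conn=5 S1=33 S2=49 S3=21 S4=86 blocked=[]
Op 6: conn=5 S1=50 S2=49 S3=21 S4=86 blocked=[]
Op 7: conn=-4 S1=41 S2=49 S3=21 S4=86 blocked=[1, 2, 3, 4]
Op 8: conn=-16 S1=41 S2=49 S3=21 S4=74 blocked=[1, 2, 3, 4]
Op 9: conn=-16 S1=41 S2=61 S3=21 S4=74 blocked=[1, 2, 3, 4]
Op 10: conn=-16 S1=41 S2=61 S3=27 S4=74 blocked=[1, 2, 3, 4]
Op 11: conn=-16 S1=41 S2=61 S3=37 S4=74 blocked=[1, 2, 3, 4]

Answer: -16 41 61 37 74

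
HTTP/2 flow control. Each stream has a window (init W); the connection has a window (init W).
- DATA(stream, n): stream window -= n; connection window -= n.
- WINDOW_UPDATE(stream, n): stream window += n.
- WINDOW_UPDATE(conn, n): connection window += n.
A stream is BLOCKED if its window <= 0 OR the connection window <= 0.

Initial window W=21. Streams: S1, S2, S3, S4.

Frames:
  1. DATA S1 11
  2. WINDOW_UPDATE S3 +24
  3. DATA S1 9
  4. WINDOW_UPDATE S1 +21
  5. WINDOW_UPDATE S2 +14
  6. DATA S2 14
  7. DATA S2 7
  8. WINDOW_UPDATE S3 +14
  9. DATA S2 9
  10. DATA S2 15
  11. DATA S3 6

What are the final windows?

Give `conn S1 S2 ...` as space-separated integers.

Answer: -50 22 -10 53 21

Derivation:
Op 1: conn=10 S1=10 S2=21 S3=21 S4=21 blocked=[]
Op 2: conn=10 S1=10 S2=21 S3=45 S4=21 blocked=[]
Op 3: conn=1 S1=1 S2=21 S3=45 S4=21 blocked=[]
Op 4: conn=1 S1=22 S2=21 S3=45 S4=21 blocked=[]
Op 5: conn=1 S1=22 S2=35 S3=45 S4=21 blocked=[]
Op 6: conn=-13 S1=22 S2=21 S3=45 S4=21 blocked=[1, 2, 3, 4]
Op 7: conn=-20 S1=22 S2=14 S3=45 S4=21 blocked=[1, 2, 3, 4]
Op 8: conn=-20 S1=22 S2=14 S3=59 S4=21 blocked=[1, 2, 3, 4]
Op 9: conn=-29 S1=22 S2=5 S3=59 S4=21 blocked=[1, 2, 3, 4]
Op 10: conn=-44 S1=22 S2=-10 S3=59 S4=21 blocked=[1, 2, 3, 4]
Op 11: conn=-50 S1=22 S2=-10 S3=53 S4=21 blocked=[1, 2, 3, 4]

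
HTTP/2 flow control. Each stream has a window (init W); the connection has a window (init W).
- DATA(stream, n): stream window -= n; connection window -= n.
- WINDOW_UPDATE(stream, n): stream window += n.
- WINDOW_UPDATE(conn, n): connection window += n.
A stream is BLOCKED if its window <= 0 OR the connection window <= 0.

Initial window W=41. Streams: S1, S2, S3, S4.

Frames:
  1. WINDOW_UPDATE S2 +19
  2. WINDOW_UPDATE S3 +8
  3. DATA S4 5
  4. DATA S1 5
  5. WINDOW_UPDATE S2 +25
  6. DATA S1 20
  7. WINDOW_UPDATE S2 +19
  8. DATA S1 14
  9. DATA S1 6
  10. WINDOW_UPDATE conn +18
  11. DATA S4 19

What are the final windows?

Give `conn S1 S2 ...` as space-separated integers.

Answer: -10 -4 104 49 17

Derivation:
Op 1: conn=41 S1=41 S2=60 S3=41 S4=41 blocked=[]
Op 2: conn=41 S1=41 S2=60 S3=49 S4=41 blocked=[]
Op 3: conn=36 S1=41 S2=60 S3=49 S4=36 blocked=[]
Op 4: conn=31 S1=36 S2=60 S3=49 S4=36 blocked=[]
Op 5: conn=31 S1=36 S2=85 S3=49 S4=36 blocked=[]
Op 6: conn=11 S1=16 S2=85 S3=49 S4=36 blocked=[]
Op 7: conn=11 S1=16 S2=104 S3=49 S4=36 blocked=[]
Op 8: conn=-3 S1=2 S2=104 S3=49 S4=36 blocked=[1, 2, 3, 4]
Op 9: conn=-9 S1=-4 S2=104 S3=49 S4=36 blocked=[1, 2, 3, 4]
Op 10: conn=9 S1=-4 S2=104 S3=49 S4=36 blocked=[1]
Op 11: conn=-10 S1=-4 S2=104 S3=49 S4=17 blocked=[1, 2, 3, 4]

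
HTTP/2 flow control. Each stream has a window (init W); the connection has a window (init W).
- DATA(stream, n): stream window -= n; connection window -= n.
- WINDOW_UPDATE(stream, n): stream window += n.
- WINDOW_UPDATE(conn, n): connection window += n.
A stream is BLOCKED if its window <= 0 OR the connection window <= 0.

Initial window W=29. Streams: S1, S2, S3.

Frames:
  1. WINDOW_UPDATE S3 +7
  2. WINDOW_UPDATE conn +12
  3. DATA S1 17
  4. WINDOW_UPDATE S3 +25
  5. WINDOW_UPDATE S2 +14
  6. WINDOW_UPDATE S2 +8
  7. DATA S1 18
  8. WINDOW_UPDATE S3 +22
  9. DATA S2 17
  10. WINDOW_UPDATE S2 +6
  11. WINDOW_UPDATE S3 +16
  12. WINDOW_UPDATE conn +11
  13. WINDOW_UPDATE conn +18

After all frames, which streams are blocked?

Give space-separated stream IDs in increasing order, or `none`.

Answer: S1

Derivation:
Op 1: conn=29 S1=29 S2=29 S3=36 blocked=[]
Op 2: conn=41 S1=29 S2=29 S3=36 blocked=[]
Op 3: conn=24 S1=12 S2=29 S3=36 blocked=[]
Op 4: conn=24 S1=12 S2=29 S3=61 blocked=[]
Op 5: conn=24 S1=12 S2=43 S3=61 blocked=[]
Op 6: conn=24 S1=12 S2=51 S3=61 blocked=[]
Op 7: conn=6 S1=-6 S2=51 S3=61 blocked=[1]
Op 8: conn=6 S1=-6 S2=51 S3=83 blocked=[1]
Op 9: conn=-11 S1=-6 S2=34 S3=83 blocked=[1, 2, 3]
Op 10: conn=-11 S1=-6 S2=40 S3=83 blocked=[1, 2, 3]
Op 11: conn=-11 S1=-6 S2=40 S3=99 blocked=[1, 2, 3]
Op 12: conn=0 S1=-6 S2=40 S3=99 blocked=[1, 2, 3]
Op 13: conn=18 S1=-6 S2=40 S3=99 blocked=[1]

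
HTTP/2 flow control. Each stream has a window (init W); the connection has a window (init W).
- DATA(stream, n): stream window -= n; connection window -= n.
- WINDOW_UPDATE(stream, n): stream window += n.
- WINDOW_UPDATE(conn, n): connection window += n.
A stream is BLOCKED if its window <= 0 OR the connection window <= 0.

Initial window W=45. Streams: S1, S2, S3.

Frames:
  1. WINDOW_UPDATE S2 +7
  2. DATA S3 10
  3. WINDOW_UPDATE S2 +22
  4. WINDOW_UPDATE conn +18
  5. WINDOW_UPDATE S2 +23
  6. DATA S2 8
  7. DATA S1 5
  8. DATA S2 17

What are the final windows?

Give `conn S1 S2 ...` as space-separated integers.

Answer: 23 40 72 35

Derivation:
Op 1: conn=45 S1=45 S2=52 S3=45 blocked=[]
Op 2: conn=35 S1=45 S2=52 S3=35 blocked=[]
Op 3: conn=35 S1=45 S2=74 S3=35 blocked=[]
Op 4: conn=53 S1=45 S2=74 S3=35 blocked=[]
Op 5: conn=53 S1=45 S2=97 S3=35 blocked=[]
Op 6: conn=45 S1=45 S2=89 S3=35 blocked=[]
Op 7: conn=40 S1=40 S2=89 S3=35 blocked=[]
Op 8: conn=23 S1=40 S2=72 S3=35 blocked=[]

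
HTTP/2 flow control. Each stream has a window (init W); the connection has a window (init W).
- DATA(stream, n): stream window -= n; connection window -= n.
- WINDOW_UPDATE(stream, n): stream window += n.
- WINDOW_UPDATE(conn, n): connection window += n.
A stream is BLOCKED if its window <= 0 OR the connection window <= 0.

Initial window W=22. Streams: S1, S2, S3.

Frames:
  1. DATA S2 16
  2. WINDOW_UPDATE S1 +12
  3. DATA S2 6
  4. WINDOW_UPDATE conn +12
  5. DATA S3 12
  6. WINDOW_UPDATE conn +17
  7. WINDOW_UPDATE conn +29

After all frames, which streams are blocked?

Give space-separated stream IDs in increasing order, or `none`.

Answer: S2

Derivation:
Op 1: conn=6 S1=22 S2=6 S3=22 blocked=[]
Op 2: conn=6 S1=34 S2=6 S3=22 blocked=[]
Op 3: conn=0 S1=34 S2=0 S3=22 blocked=[1, 2, 3]
Op 4: conn=12 S1=34 S2=0 S3=22 blocked=[2]
Op 5: conn=0 S1=34 S2=0 S3=10 blocked=[1, 2, 3]
Op 6: conn=17 S1=34 S2=0 S3=10 blocked=[2]
Op 7: conn=46 S1=34 S2=0 S3=10 blocked=[2]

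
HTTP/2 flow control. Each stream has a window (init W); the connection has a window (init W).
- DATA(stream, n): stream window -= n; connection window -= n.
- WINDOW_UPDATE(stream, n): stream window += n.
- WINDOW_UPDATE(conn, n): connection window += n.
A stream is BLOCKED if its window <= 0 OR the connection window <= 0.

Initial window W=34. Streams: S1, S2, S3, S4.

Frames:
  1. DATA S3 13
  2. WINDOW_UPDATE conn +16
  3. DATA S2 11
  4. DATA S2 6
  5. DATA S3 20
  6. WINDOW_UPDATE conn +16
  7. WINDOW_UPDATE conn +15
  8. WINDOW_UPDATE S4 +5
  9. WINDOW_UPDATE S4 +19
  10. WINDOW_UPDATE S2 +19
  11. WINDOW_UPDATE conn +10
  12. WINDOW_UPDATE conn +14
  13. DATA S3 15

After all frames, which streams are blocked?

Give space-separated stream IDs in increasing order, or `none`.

Op 1: conn=21 S1=34 S2=34 S3=21 S4=34 blocked=[]
Op 2: conn=37 S1=34 S2=34 S3=21 S4=34 blocked=[]
Op 3: conn=26 S1=34 S2=23 S3=21 S4=34 blocked=[]
Op 4: conn=20 S1=34 S2=17 S3=21 S4=34 blocked=[]
Op 5: conn=0 S1=34 S2=17 S3=1 S4=34 blocked=[1, 2, 3, 4]
Op 6: conn=16 S1=34 S2=17 S3=1 S4=34 blocked=[]
Op 7: conn=31 S1=34 S2=17 S3=1 S4=34 blocked=[]
Op 8: conn=31 S1=34 S2=17 S3=1 S4=39 blocked=[]
Op 9: conn=31 S1=34 S2=17 S3=1 S4=58 blocked=[]
Op 10: conn=31 S1=34 S2=36 S3=1 S4=58 blocked=[]
Op 11: conn=41 S1=34 S2=36 S3=1 S4=58 blocked=[]
Op 12: conn=55 S1=34 S2=36 S3=1 S4=58 blocked=[]
Op 13: conn=40 S1=34 S2=36 S3=-14 S4=58 blocked=[3]

Answer: S3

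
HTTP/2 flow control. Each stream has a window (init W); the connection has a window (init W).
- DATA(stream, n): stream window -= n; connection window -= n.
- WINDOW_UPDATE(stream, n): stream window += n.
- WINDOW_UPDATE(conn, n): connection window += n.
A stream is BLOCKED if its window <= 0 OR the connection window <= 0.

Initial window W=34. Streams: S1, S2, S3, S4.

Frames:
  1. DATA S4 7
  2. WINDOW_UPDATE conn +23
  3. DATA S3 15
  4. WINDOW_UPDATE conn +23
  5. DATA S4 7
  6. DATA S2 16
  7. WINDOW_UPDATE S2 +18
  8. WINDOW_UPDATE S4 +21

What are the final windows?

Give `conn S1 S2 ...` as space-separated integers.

Answer: 35 34 36 19 41

Derivation:
Op 1: conn=27 S1=34 S2=34 S3=34 S4=27 blocked=[]
Op 2: conn=50 S1=34 S2=34 S3=34 S4=27 blocked=[]
Op 3: conn=35 S1=34 S2=34 S3=19 S4=27 blocked=[]
Op 4: conn=58 S1=34 S2=34 S3=19 S4=27 blocked=[]
Op 5: conn=51 S1=34 S2=34 S3=19 S4=20 blocked=[]
Op 6: conn=35 S1=34 S2=18 S3=19 S4=20 blocked=[]
Op 7: conn=35 S1=34 S2=36 S3=19 S4=20 blocked=[]
Op 8: conn=35 S1=34 S2=36 S3=19 S4=41 blocked=[]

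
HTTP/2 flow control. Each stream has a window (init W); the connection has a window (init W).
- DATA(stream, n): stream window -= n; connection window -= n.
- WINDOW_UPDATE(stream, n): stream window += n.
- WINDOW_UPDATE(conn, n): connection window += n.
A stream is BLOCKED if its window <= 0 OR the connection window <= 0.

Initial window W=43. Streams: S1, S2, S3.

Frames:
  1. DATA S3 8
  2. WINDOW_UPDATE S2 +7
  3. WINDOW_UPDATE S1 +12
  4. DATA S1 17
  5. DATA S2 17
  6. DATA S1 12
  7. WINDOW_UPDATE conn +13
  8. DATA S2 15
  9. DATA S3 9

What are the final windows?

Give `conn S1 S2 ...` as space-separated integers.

Answer: -22 26 18 26

Derivation:
Op 1: conn=35 S1=43 S2=43 S3=35 blocked=[]
Op 2: conn=35 S1=43 S2=50 S3=35 blocked=[]
Op 3: conn=35 S1=55 S2=50 S3=35 blocked=[]
Op 4: conn=18 S1=38 S2=50 S3=35 blocked=[]
Op 5: conn=1 S1=38 S2=33 S3=35 blocked=[]
Op 6: conn=-11 S1=26 S2=33 S3=35 blocked=[1, 2, 3]
Op 7: conn=2 S1=26 S2=33 S3=35 blocked=[]
Op 8: conn=-13 S1=26 S2=18 S3=35 blocked=[1, 2, 3]
Op 9: conn=-22 S1=26 S2=18 S3=26 blocked=[1, 2, 3]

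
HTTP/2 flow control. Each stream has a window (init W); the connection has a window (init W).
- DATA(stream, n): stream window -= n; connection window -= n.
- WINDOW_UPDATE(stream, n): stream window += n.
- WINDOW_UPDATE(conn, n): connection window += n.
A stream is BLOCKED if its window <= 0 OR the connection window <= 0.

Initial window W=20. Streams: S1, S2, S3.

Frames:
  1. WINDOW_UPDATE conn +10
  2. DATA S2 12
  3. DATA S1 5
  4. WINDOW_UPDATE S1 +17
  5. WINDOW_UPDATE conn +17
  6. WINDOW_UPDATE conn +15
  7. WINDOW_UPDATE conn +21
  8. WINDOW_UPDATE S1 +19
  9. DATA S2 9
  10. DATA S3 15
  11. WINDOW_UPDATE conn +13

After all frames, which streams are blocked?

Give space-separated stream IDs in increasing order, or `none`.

Answer: S2

Derivation:
Op 1: conn=30 S1=20 S2=20 S3=20 blocked=[]
Op 2: conn=18 S1=20 S2=8 S3=20 blocked=[]
Op 3: conn=13 S1=15 S2=8 S3=20 blocked=[]
Op 4: conn=13 S1=32 S2=8 S3=20 blocked=[]
Op 5: conn=30 S1=32 S2=8 S3=20 blocked=[]
Op 6: conn=45 S1=32 S2=8 S3=20 blocked=[]
Op 7: conn=66 S1=32 S2=8 S3=20 blocked=[]
Op 8: conn=66 S1=51 S2=8 S3=20 blocked=[]
Op 9: conn=57 S1=51 S2=-1 S3=20 blocked=[2]
Op 10: conn=42 S1=51 S2=-1 S3=5 blocked=[2]
Op 11: conn=55 S1=51 S2=-1 S3=5 blocked=[2]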